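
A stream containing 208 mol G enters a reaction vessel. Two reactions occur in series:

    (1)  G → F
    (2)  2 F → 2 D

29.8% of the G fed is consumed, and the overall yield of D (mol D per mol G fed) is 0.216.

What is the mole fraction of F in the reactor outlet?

Conversion of G: G consumed = 1ξ₁ = 0.298 × 208 → ξ₁ = 61.98 mol.
Yield of D: 2ξ₂ / 208 = 0.216 → ξ₂ = 22.46 mol.
Outlet amounts (n = n₀ + Σ ν·ξ):
  G: 208 − 1(61.98) = 146
  F: 0 + 1(61.98) − 2(22.46) = 17.06
  D: 0 + 2(22.46) = 44.93
Total out = 208 mol; y_F = 17.06 / 208 = 0.082.

0.082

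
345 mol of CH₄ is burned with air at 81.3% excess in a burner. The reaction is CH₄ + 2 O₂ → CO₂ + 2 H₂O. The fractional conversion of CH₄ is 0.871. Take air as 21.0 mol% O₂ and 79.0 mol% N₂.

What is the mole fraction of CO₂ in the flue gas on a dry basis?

0.0527

Stoichiometric O₂ = 2 × 345 = 690 mol; O₂ fed = 690 × 1.813 = 1251 mol.
N₂ fed = 1251 × 79/21 = 4706 mol.
Fuel reacted = 0.871 × 345 → ξ = 300.5 mol.
Outlet (n = n₀ + ν ξ):
  CH₄: 345 − 1(300.5) = 44.5
  O₂: 1251 − 2(300.5) = 650
  N₂: 4706 (inert)
  CO₂: 0 + 1(300.5) = 300.5
  H₂O: 0 + 2(300.5) = 601
Dry total = 5701 mol; y_CO₂ (dry) = 300.5 / 5701 = 0.05271.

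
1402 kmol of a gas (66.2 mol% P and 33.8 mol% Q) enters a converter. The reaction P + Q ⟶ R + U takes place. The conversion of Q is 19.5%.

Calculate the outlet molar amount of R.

92.4 kmol

Q reacted = 0.195 × 473.9 = 92.41 kmol; ν_Q = −1, so ξ = 92.41/1 = 92.41 kmol.
Outlet amounts (n = n₀ + ν ξ):
  P: 928.1 − 1(92.41) = 835.7
  Q: 473.9 − 1(92.41) = 381.5
  R: 0 + 1(92.41) = 92.41
  U: 0 + 1(92.41) = 92.41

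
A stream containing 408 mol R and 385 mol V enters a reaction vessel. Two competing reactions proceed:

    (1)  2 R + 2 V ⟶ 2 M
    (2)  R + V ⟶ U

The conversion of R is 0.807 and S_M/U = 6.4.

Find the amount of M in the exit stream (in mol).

285 mol

Conversion of R: R consumed = 0.807 × 408 = 329.3 mol = 2ξ₁ + 1ξ₂.
Selectivity: 2ξ₁ / (1ξ₂) = 6.4 → ξ₁ = 3.2 ξ₂.
Substitute: (2·3.2 + 1) ξ₂ = 329.3 → ξ₂ = 44.49 mol, ξ₁ = 142.4 mol.
Outlet amounts (n = n₀ + Σ ν·ξ):
  R: 408 − 2(142.4) − 1(44.49) = 78.74
  V: 385 − 2(142.4) − 1(44.49) = 55.74
  M: 0 + 2(142.4) = 284.8
  U: 0 + 1(44.49) = 44.49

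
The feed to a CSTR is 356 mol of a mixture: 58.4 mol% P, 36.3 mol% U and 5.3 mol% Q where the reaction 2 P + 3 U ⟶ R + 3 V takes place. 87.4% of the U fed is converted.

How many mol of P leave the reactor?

U reacted = 0.874 × 129.2 = 112.9 mol; ν_U = −3, so ξ = 112.9/3 = 37.65 mol.
Outlet amounts (n = n₀ + ν ξ):
  P: 207.9 − 2(37.65) = 132.6
  U: 129.2 − 3(37.65) = 16.28
  R: 0 + 1(37.65) = 37.65
  V: 0 + 3(37.65) = 112.9
  Q: 18.87 (inert)

133 mol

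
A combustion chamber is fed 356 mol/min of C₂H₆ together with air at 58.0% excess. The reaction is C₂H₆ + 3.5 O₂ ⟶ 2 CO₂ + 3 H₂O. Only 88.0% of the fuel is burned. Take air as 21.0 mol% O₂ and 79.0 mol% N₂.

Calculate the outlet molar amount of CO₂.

627 mol/min

Stoichiometric O₂ = 3.5 × 356 = 1246 mol/min; O₂ fed = 1246 × 1.580 = 1969 mol/min.
N₂ fed = 1969 × 79/21 = 7406 mol/min.
Fuel reacted = 0.88 × 356 → ξ = 313.3 mol/min.
Outlet (n = n₀ + ν ξ):
  C₂H₆: 356 − 1(313.3) = 42.72
  O₂: 1969 − 3.5(313.3) = 872.2
  N₂: 7406 (inert)
  CO₂: 0 + 2(313.3) = 626.6
  H₂O: 0 + 3(313.3) = 939.8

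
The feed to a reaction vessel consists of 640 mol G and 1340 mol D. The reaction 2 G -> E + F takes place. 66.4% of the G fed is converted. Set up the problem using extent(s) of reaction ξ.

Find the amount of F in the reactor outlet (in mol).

212 mol

G reacted = 0.664 × 640 = 425 mol; ν_G = −2, so ξ = 425/2 = 212.5 mol.
Outlet amounts (n = n₀ + ν ξ):
  G: 640 − 2(212.5) = 215
  E: 0 + 1(212.5) = 212.5
  F: 0 + 1(212.5) = 212.5
  D: 1340 (inert)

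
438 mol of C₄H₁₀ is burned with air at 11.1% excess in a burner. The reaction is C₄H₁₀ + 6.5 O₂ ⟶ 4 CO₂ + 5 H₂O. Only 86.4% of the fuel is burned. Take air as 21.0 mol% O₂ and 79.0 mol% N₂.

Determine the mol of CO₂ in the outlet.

Stoichiometric O₂ = 6.5 × 438 = 2847 mol; O₂ fed = 2847 × 1.111 = 3163 mol.
N₂ fed = 3163 × 79/21 = 11900 mol.
Fuel reacted = 0.864 × 438 → ξ = 378.4 mol.
Outlet (n = n₀ + ν ξ):
  C₄H₁₀: 438 − 1(378.4) = 59.57
  O₂: 3163 − 6.5(378.4) = 703.2
  N₂: 11900 (inert)
  CO₂: 0 + 4(378.4) = 1514
  H₂O: 0 + 5(378.4) = 1892

1510 mol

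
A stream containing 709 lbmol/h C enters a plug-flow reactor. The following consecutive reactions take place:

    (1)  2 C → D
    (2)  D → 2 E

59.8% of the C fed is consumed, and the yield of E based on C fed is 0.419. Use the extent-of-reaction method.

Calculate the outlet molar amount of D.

Conversion of C: C consumed = 2ξ₁ = 0.598 × 709 → ξ₁ = 212 lbmol/h.
Yield of E: 2ξ₂ / 709 = 0.419 → ξ₂ = 148.5 lbmol/h.
Outlet amounts (n = n₀ + Σ ν·ξ):
  C: 709 − 2(212) = 285
  D: 0 + 1(212) − 1(148.5) = 63.46
  E: 0 + 2(148.5) = 297.1

63.5 lbmol/h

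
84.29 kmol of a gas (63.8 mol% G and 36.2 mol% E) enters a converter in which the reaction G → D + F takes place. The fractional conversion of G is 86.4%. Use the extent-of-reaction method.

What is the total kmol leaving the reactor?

131 kmol

G reacted = 0.864 × 53.78 = 46.46 kmol; ν_G = −1, so ξ = 46.46/1 = 46.46 kmol.
Outlet amounts (n = n₀ + ν ξ):
  G: 53.78 − 1(46.46) = 7.314
  D: 0 + 1(46.46) = 46.46
  F: 0 + 1(46.46) = 46.46
  E: 30.51 (inert)
Total out = 7.314 + 46.46 + 46.46 + 30.51 = 130.8 kmol.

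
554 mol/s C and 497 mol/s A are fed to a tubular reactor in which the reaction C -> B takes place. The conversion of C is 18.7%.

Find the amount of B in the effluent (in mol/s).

104 mol/s

C reacted = 0.187 × 554 = 103.6 mol/s; ν_C = −1, so ξ = 103.6/1 = 103.6 mol/s.
Outlet amounts (n = n₀ + ν ξ):
  C: 554 − 1(103.6) = 450.4
  B: 0 + 1(103.6) = 103.6
  A: 497 (inert)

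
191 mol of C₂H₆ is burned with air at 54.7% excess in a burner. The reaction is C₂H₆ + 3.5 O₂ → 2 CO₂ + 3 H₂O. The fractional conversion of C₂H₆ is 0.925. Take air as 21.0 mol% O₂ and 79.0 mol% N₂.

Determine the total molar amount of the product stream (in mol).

5200 mol

Stoichiometric O₂ = 3.5 × 191 = 668.5 mol; O₂ fed = 668.5 × 1.547 = 1034 mol.
N₂ fed = 1034 × 79/21 = 3890 mol.
Fuel reacted = 0.925 × 191 → ξ = 176.7 mol.
Outlet (n = n₀ + ν ξ):
  C₂H₆: 191 − 1(176.7) = 14.32
  O₂: 1034 − 3.5(176.7) = 415.8
  N₂: 3890 (inert)
  CO₂: 0 + 2(176.7) = 353.4
  H₂O: 0 + 3(176.7) = 530
Total out = 14.32 + 415.8 + 3890 + 353.4 + 530 = 5204 mol.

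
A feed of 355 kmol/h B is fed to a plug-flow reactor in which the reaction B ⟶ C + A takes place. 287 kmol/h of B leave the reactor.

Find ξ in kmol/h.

ξ = 68 kmol/h

For B: n = n₀ − 1ξ → 287 = 355 − 1ξ, giving ξ = 68 kmol/h.
Outlet amounts (n = n₀ + ν ξ):
  B: 355 − 1(68) = 287
  C: 0 + 1(68) = 68
  A: 0 + 1(68) = 68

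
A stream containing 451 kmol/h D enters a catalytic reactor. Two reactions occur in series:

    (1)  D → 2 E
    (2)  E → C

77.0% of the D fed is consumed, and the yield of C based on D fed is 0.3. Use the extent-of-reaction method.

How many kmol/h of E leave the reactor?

559 kmol/h

Conversion of D: D consumed = 1ξ₁ = 0.77 × 451 → ξ₁ = 347.3 kmol/h.
Yield of C: 1ξ₂ / 451 = 0.3 → ξ₂ = 135.3 kmol/h.
Outlet amounts (n = n₀ + Σ ν·ξ):
  D: 451 − 1(347.3) = 103.7
  E: 0 + 2(347.3) − 1(135.3) = 559.2
  C: 0 + 1(135.3) = 135.3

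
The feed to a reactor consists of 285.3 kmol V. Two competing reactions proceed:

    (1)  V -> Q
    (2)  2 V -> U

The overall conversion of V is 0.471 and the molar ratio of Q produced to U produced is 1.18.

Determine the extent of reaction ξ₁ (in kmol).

ξ₁ = 49.9 kmol

Conversion of V: V consumed = 0.471 × 285.3 = 134.4 kmol = 1ξ₁ + 2ξ₂.
Selectivity: 1ξ₁ / (1ξ₂) = 1.18 → ξ₁ = 1.18 ξ₂.
Substitute: (1·1.18 + 2) ξ₂ = 134.4 → ξ₂ = 42.26 kmol, ξ₁ = 49.86 kmol.
Outlet amounts (n = n₀ + Σ ν·ξ):
  V: 285.3 − 1(49.86) − 2(42.26) = 150.9
  Q: 0 + 1(49.86) = 49.86
  U: 0 + 1(42.26) = 42.26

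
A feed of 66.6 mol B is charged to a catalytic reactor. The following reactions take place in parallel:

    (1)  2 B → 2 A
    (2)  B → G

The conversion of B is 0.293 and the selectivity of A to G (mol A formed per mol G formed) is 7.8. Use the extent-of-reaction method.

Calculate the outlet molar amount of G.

Conversion of B: B consumed = 0.293 × 66.6 = 19.51 mol = 2ξ₁ + 1ξ₂.
Selectivity: 2ξ₁ / (1ξ₂) = 7.8 → ξ₁ = 3.9 ξ₂.
Substitute: (2·3.9 + 1) ξ₂ = 19.51 → ξ₂ = 2.217 mol, ξ₁ = 8.648 mol.
Outlet amounts (n = n₀ + Σ ν·ξ):
  B: 66.6 − 2(8.648) − 1(2.217) = 47.09
  A: 0 + 2(8.648) = 17.3
  G: 0 + 1(2.217) = 2.217

2.22 mol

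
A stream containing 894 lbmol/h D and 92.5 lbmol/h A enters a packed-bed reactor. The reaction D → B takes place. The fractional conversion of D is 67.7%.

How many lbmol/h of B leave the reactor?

D reacted = 0.677 × 894 = 605.2 lbmol/h; ν_D = −1, so ξ = 605.2/1 = 605.2 lbmol/h.
Outlet amounts (n = n₀ + ν ξ):
  D: 894 − 1(605.2) = 288.8
  B: 0 + 1(605.2) = 605.2
  A: 92.5 (inert)

605 lbmol/h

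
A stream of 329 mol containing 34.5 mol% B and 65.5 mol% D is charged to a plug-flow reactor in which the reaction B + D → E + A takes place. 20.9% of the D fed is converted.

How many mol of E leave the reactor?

D reacted = 0.209 × 215.5 = 45.04 mol; ν_D = −1, so ξ = 45.04/1 = 45.04 mol.
Outlet amounts (n = n₀ + ν ξ):
  B: 113.5 − 1(45.04) = 68.47
  D: 215.5 − 1(45.04) = 170.5
  E: 0 + 1(45.04) = 45.04
  A: 0 + 1(45.04) = 45.04

45 mol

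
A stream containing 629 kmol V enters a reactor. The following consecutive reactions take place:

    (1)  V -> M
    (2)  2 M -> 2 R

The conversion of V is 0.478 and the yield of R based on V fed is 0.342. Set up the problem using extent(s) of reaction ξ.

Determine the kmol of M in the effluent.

85.5 kmol

Conversion of V: V consumed = 1ξ₁ = 0.478 × 629 → ξ₁ = 300.7 kmol.
Yield of R: 2ξ₂ / 629 = 0.342 → ξ₂ = 107.6 kmol.
Outlet amounts (n = n₀ + Σ ν·ξ):
  V: 629 − 1(300.7) = 328.3
  M: 0 + 1(300.7) − 2(107.6) = 85.54
  R: 0 + 2(107.6) = 215.1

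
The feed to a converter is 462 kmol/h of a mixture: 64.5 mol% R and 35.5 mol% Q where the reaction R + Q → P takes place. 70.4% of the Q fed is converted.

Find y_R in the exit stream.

0.527

Q reacted = 0.704 × 164 = 115.5 kmol/h; ν_Q = −1, so ξ = 115.5/1 = 115.5 kmol/h.
Outlet amounts (n = n₀ + ν ξ):
  R: 298 − 1(115.5) = 182.5
  Q: 164 − 1(115.5) = 48.55
  P: 0 + 1(115.5) = 115.5
Total out = 346.5 kmol/h; y_R = 182.5 / 346.5 = 0.5267.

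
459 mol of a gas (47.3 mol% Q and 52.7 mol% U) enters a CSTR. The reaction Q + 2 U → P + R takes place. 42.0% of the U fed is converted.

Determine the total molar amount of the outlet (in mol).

408 mol

U reacted = 0.42 × 241.9 = 101.6 mol; ν_U = −2, so ξ = 101.6/2 = 50.8 mol.
Outlet amounts (n = n₀ + ν ξ):
  Q: 217.1 − 1(50.8) = 166.3
  U: 241.9 − 2(50.8) = 140.3
  P: 0 + 1(50.8) = 50.8
  R: 0 + 1(50.8) = 50.8
Total out = 166.3 + 140.3 + 50.8 + 50.8 = 408.2 mol.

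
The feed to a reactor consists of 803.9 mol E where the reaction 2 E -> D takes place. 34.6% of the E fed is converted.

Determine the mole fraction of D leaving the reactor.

0.209

E reacted = 0.346 × 803.9 = 278.1 mol; ν_E = −2, so ξ = 278.1/2 = 139.1 mol.
Outlet amounts (n = n₀ + ν ξ):
  E: 803.9 − 2(139.1) = 525.8
  D: 0 + 1(139.1) = 139.1
Total out = 664.8 mol; y_D = 139.1 / 664.8 = 0.2092.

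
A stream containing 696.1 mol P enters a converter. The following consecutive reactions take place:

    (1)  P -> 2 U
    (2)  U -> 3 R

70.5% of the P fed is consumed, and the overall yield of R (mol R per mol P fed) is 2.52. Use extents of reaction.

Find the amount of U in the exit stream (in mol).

397 mol

Conversion of P: P consumed = 1ξ₁ = 0.705 × 696.1 → ξ₁ = 490.8 mol.
Yield of R: 3ξ₂ / 696.1 = 2.52 → ξ₂ = 584.7 mol.
Outlet amounts (n = n₀ + Σ ν·ξ):
  P: 696.1 − 1(490.8) = 205.3
  U: 0 + 2(490.8) − 1(584.7) = 396.8
  R: 0 + 3(584.7) = 1754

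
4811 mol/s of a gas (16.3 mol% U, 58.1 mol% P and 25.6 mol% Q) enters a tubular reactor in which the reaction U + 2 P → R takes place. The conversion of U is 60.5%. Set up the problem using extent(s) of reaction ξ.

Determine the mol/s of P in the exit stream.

U reacted = 0.605 × 784.2 = 474.4 mol/s; ν_U = −1, so ξ = 474.4/1 = 474.4 mol/s.
Outlet amounts (n = n₀ + ν ξ):
  U: 784.2 − 1(474.4) = 309.8
  P: 2795 − 2(474.4) = 1846
  R: 0 + 1(474.4) = 474.4
  Q: 1232 (inert)

1850 mol/s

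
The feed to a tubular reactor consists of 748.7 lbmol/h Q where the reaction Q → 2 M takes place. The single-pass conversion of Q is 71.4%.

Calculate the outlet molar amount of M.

Q reacted = 0.714 × 748.7 = 534.6 lbmol/h; ν_Q = −1, so ξ = 534.6/1 = 534.6 lbmol/h.
Outlet amounts (n = n₀ + ν ξ):
  Q: 748.7 − 1(534.6) = 214.1
  M: 0 + 2(534.6) = 1069

1070 lbmol/h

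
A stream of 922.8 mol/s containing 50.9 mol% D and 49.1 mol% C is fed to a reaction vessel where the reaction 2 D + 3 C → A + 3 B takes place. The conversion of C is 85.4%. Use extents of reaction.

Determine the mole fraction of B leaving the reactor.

0.487

C reacted = 0.854 × 453.1 = 386.9 mol/s; ν_C = −3, so ξ = 386.9/3 = 129 mol/s.
Outlet amounts (n = n₀ + ν ξ):
  D: 469.7 − 2(129) = 211.7
  C: 453.1 − 3(129) = 66.15
  A: 0 + 1(129) = 129
  B: 0 + 3(129) = 386.9
Total out = 793.8 mol/s; y_B = 386.9 / 793.8 = 0.4874.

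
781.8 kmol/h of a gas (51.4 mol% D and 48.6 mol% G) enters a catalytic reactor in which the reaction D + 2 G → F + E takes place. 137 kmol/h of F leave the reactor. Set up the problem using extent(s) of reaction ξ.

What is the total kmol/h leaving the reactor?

For F: n = n₀ + 1ξ → 137 = 0 + 1ξ, giving ξ = 137 kmol/h.
Outlet amounts (n = n₀ + ν ξ):
  D: 401.8 − 1(137) = 264.8
  G: 380 − 2(137) = 106
  F: 0 + 1(137) = 137
  E: 0 + 1(137) = 137
Total out = 264.8 + 106 + 137 + 137 = 644.8 kmol/h.

645 kmol/h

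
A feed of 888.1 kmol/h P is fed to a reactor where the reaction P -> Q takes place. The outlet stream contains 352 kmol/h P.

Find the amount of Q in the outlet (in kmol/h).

For P: n = n₀ − 1ξ → 352 = 888.1 − 1ξ, giving ξ = 536.1 kmol/h.
Outlet amounts (n = n₀ + ν ξ):
  P: 888.1 − 1(536.1) = 352
  Q: 0 + 1(536.1) = 536.1

536 kmol/h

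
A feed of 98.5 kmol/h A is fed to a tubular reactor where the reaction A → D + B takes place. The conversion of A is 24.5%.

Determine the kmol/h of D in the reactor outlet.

A reacted = 0.245 × 98.5 = 24.13 kmol/h; ν_A = −1, so ξ = 24.13/1 = 24.13 kmol/h.
Outlet amounts (n = n₀ + ν ξ):
  A: 98.5 − 1(24.13) = 74.37
  D: 0 + 1(24.13) = 24.13
  B: 0 + 1(24.13) = 24.13

24.1 kmol/h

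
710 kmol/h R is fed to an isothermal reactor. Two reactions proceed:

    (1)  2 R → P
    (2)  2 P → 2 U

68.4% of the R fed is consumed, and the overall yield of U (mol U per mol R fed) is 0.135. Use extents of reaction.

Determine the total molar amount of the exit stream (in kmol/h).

Conversion of R: R consumed = 2ξ₁ = 0.684 × 710 → ξ₁ = 242.8 kmol/h.
Yield of U: 2ξ₂ / 710 = 0.135 → ξ₂ = 47.93 kmol/h.
Outlet amounts (n = n₀ + Σ ν·ξ):
  R: 710 − 2(242.8) = 224.4
  P: 0 + 1(242.8) − 2(47.93) = 147
  U: 0 + 2(47.93) = 95.85
Total out = 224.4 + 147 + 95.85 = 467.2 kmol/h.

467 kmol/h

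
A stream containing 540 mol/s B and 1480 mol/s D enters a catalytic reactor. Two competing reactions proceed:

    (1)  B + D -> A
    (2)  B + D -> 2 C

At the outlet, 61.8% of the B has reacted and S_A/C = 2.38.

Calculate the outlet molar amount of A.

276 mol/s

Conversion of B: B consumed = 0.618 × 540 = 333.7 mol/s = 1ξ₁ + 1ξ₂.
Selectivity: 1ξ₁ / (2ξ₂) = 2.38 → ξ₁ = 4.76 ξ₂.
Substitute: (1·4.76 + 1) ξ₂ = 333.7 → ξ₂ = 57.94 mol/s, ξ₁ = 275.8 mol/s.
Outlet amounts (n = n₀ + Σ ν·ξ):
  B: 540 − 1(275.8) − 1(57.94) = 206.3
  D: 1480 − 1(275.8) − 1(57.94) = 1146
  A: 0 + 1(275.8) = 275.8
  C: 0 + 2(57.94) = 115.9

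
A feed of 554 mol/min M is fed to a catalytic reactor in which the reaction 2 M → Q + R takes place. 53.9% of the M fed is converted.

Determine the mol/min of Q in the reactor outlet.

149 mol/min

M reacted = 0.539 × 554 = 298.6 mol/min; ν_M = −2, so ξ = 298.6/2 = 149.3 mol/min.
Outlet amounts (n = n₀ + ν ξ):
  M: 554 − 2(149.3) = 255.4
  Q: 0 + 1(149.3) = 149.3
  R: 0 + 1(149.3) = 149.3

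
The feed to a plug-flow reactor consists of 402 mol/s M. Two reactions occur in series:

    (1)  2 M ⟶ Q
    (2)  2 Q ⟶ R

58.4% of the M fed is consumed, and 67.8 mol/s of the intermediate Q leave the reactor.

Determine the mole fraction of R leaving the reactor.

0.0954

Conversion of M: M consumed = 2ξ₁ = 0.584 × 402 → ξ₁ = 117.4 mol/s.
Q balance: n_Q = 0 + 1ξ₁ − 2ξ₂ = 67.8 → ξ₂ = (1·117.4 − 67.8)/2 = 24.79 mol/s.
Outlet amounts (n = n₀ + Σ ν·ξ):
  M: 402 − 2(117.4) = 167.2
  Q: 0 + 1(117.4) − 2(24.79) = 67.8
  R: 0 + 1(24.79) = 24.79
Total out = 259.8 mol/s; y_R = 24.79 / 259.8 = 0.09542.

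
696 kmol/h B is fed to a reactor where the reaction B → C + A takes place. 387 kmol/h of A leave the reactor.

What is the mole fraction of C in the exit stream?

For A: n = n₀ + 1ξ → 387 = 0 + 1ξ, giving ξ = 387 kmol/h.
Outlet amounts (n = n₀ + ν ξ):
  B: 696 − 1(387) = 309
  C: 0 + 1(387) = 387
  A: 0 + 1(387) = 387
Total out = 1083 kmol/h; y_C = 387 / 1083 = 0.3573.

0.357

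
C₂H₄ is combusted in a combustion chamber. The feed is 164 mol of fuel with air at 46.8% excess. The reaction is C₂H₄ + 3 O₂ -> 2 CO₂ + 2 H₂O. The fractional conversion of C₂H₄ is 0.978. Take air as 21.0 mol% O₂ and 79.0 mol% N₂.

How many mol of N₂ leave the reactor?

Stoichiometric O₂ = 3 × 164 = 492 mol; O₂ fed = 492 × 1.468 = 722.3 mol.
N₂ fed = 722.3 × 79/21 = 2717 mol.
Fuel reacted = 0.978 × 164 → ξ = 160.4 mol.
Outlet (n = n₀ + ν ξ):
  C₂H₄: 164 − 1(160.4) = 3.608
  O₂: 722.3 − 3(160.4) = 241.1
  N₂: 2717 (inert)
  CO₂: 0 + 2(160.4) = 320.8
  H₂O: 0 + 2(160.4) = 320.8

2720 mol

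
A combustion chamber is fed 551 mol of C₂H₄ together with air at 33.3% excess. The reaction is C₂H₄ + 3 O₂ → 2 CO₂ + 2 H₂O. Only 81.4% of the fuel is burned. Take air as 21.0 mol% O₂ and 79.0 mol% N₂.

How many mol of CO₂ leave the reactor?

897 mol

Stoichiometric O₂ = 3 × 551 = 1653 mol; O₂ fed = 1653 × 1.333 = 2203 mol.
N₂ fed = 2203 × 79/21 = 8289 mol.
Fuel reacted = 0.814 × 551 → ξ = 448.5 mol.
Outlet (n = n₀ + ν ξ):
  C₂H₄: 551 − 1(448.5) = 102.5
  O₂: 2203 − 3(448.5) = 857.9
  N₂: 8289 (inert)
  CO₂: 0 + 2(448.5) = 897
  H₂O: 0 + 2(448.5) = 897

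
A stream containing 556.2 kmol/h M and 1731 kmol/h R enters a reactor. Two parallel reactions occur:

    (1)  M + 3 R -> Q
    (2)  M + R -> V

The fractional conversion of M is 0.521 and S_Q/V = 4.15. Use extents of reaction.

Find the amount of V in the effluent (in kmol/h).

56.3 kmol/h

Conversion of M: M consumed = 0.521 × 556.2 = 289.8 kmol/h = 1ξ₁ + 1ξ₂.
Selectivity: 1ξ₁ / (1ξ₂) = 4.15 → ξ₁ = 4.15 ξ₂.
Substitute: (1·4.15 + 1) ξ₂ = 289.8 → ξ₂ = 56.27 kmol/h, ξ₁ = 233.5 kmol/h.
Outlet amounts (n = n₀ + Σ ν·ξ):
  M: 556.2 − 1(233.5) − 1(56.27) = 266.4
  R: 1731 − 3(233.5) − 1(56.27) = 974.2
  Q: 0 + 1(233.5) = 233.5
  V: 0 + 1(56.27) = 56.27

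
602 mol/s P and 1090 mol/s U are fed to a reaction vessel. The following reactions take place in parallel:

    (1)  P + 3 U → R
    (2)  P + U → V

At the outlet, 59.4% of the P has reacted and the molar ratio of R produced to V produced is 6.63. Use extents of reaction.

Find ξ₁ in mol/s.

ξ₁ = 311 mol/s

Conversion of P: P consumed = 0.594 × 602 = 357.6 mol/s = 1ξ₁ + 1ξ₂.
Selectivity: 1ξ₁ / (1ξ₂) = 6.63 → ξ₁ = 6.63 ξ₂.
Substitute: (1·6.63 + 1) ξ₂ = 357.6 → ξ₂ = 46.87 mol/s, ξ₁ = 310.7 mol/s.
Outlet amounts (n = n₀ + Σ ν·ξ):
  P: 602 − 1(310.7) − 1(46.87) = 244.4
  U: 1090 − 3(310.7) − 1(46.87) = 111
  R: 0 + 1(310.7) = 310.7
  V: 0 + 1(46.87) = 46.87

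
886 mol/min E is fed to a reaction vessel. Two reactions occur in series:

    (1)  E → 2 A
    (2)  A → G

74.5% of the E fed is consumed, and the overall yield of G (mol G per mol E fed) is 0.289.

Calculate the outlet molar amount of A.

1060 mol/min

Conversion of E: E consumed = 1ξ₁ = 0.745 × 886 → ξ₁ = 660.1 mol/min.
Yield of G: 1ξ₂ / 886 = 0.289 → ξ₂ = 256.1 mol/min.
Outlet amounts (n = n₀ + Σ ν·ξ):
  E: 886 − 1(660.1) = 225.9
  A: 0 + 2(660.1) − 1(256.1) = 1064
  G: 0 + 1(256.1) = 256.1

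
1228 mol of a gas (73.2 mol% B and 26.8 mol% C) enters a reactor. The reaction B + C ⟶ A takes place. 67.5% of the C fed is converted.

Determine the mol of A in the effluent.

C reacted = 0.675 × 329.1 = 222.1 mol; ν_C = −1, so ξ = 222.1/1 = 222.1 mol.
Outlet amounts (n = n₀ + ν ξ):
  B: 898.9 − 1(222.1) = 676.8
  C: 329.1 − 1(222.1) = 107
  A: 0 + 1(222.1) = 222.1

222 mol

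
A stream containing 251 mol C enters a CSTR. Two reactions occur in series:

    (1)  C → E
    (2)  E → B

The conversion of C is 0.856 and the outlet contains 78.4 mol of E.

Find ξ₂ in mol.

Conversion of C: C consumed = 1ξ₁ = 0.856 × 251 → ξ₁ = 214.9 mol.
E balance: n_E = 0 + 1ξ₁ − 1ξ₂ = 78.4 → ξ₂ = (1·214.9 − 78.4)/1 = 136.5 mol.
Outlet amounts (n = n₀ + Σ ν·ξ):
  C: 251 − 1(214.9) = 36.14
  E: 0 + 1(214.9) − 1(136.5) = 78.4
  B: 0 + 1(136.5) = 136.5

ξ₂ = 136 mol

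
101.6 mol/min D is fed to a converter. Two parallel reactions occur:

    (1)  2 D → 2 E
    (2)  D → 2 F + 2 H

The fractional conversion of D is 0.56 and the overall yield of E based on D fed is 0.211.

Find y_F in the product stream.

0.341

Yield of E: 2ξ₁ / 101.6 = 0.211 → ξ₁ = 10.72 mol/min.
Conversion of D: 2ξ₁ + 1ξ₂ = 0.56 × 101.6 = 56.9 → ξ₂ = 35.46 mol/min.
Outlet amounts (n = n₀ + Σ ν·ξ):
  D: 101.6 − 2(10.72) − 1(35.46) = 44.7
  E: 0 + 2(10.72) = 21.44
  F: 0 + 2(35.46) = 70.92
  H: 0 + 2(35.46) = 70.92
Total out = 208 mol/min; y_F = 70.92 / 208 = 0.341.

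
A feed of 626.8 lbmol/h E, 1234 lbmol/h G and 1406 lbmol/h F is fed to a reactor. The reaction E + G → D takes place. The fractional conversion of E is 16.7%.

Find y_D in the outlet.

0.0331

E reacted = 0.167 × 626.8 = 104.7 lbmol/h; ν_E = −1, so ξ = 104.7/1 = 104.7 lbmol/h.
Outlet amounts (n = n₀ + ν ξ):
  E: 626.8 − 1(104.7) = 522.1
  G: 1234 − 1(104.7) = 1129
  D: 0 + 1(104.7) = 104.7
  F: 1406 (inert)
Total out = 3162 lbmol/h; y_D = 104.7 / 3162 = 0.0331.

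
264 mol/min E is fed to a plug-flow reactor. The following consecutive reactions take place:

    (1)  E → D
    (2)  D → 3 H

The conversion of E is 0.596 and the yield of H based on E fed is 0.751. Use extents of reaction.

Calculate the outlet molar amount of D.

Conversion of E: E consumed = 1ξ₁ = 0.596 × 264 → ξ₁ = 157.3 mol/min.
Yield of H: 3ξ₂ / 264 = 0.751 → ξ₂ = 66.09 mol/min.
Outlet amounts (n = n₀ + Σ ν·ξ):
  E: 264 − 1(157.3) = 106.7
  D: 0 + 1(157.3) − 1(66.09) = 91.26
  H: 0 + 3(66.09) = 198.3

91.3 mol/min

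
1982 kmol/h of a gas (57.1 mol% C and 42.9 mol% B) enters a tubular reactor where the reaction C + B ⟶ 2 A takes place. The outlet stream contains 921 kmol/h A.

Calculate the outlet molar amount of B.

For A: n = n₀ + 2ξ → 921 = 0 + 2ξ, giving ξ = 460.5 kmol/h.
Outlet amounts (n = n₀ + ν ξ):
  C: 1132 − 1(460.5) = 671.2
  B: 850.3 − 1(460.5) = 389.8
  A: 0 + 2(460.5) = 921

390 kmol/h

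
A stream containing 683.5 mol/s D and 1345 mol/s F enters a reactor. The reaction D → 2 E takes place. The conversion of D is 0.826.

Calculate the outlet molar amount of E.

1130 mol/s

D reacted = 0.826 × 683.5 = 564.6 mol/s; ν_D = −1, so ξ = 564.6/1 = 564.6 mol/s.
Outlet amounts (n = n₀ + ν ξ):
  D: 683.5 − 1(564.6) = 118.9
  E: 0 + 2(564.6) = 1129
  F: 1345 (inert)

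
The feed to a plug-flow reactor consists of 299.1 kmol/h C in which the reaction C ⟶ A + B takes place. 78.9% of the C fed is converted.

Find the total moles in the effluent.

C reacted = 0.789 × 299.1 = 236 kmol/h; ν_C = −1, so ξ = 236/1 = 236 kmol/h.
Outlet amounts (n = n₀ + ν ξ):
  C: 299.1 − 1(236) = 63.11
  A: 0 + 1(236) = 236
  B: 0 + 1(236) = 236
Total out = 63.11 + 236 + 236 = 535.1 kmol/h.

535 kmol/h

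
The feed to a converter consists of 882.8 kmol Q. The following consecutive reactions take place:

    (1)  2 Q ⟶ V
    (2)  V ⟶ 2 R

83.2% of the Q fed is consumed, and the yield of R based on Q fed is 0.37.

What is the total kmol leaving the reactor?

679 kmol

Conversion of Q: Q consumed = 2ξ₁ = 0.832 × 882.8 → ξ₁ = 367.2 kmol.
Yield of R: 2ξ₂ / 882.8 = 0.37 → ξ₂ = 163.3 kmol.
Outlet amounts (n = n₀ + Σ ν·ξ):
  Q: 882.8 − 2(367.2) = 148.3
  V: 0 + 1(367.2) − 1(163.3) = 203.9
  R: 0 + 2(163.3) = 326.6
Total out = 148.3 + 203.9 + 326.6 = 678.9 kmol.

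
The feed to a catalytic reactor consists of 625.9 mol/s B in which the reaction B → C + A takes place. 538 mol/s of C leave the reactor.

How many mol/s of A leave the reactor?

538 mol/s

For C: n = n₀ + 1ξ → 538 = 0 + 1ξ, giving ξ = 538 mol/s.
Outlet amounts (n = n₀ + ν ξ):
  B: 625.9 − 1(538) = 87.9
  C: 0 + 1(538) = 538
  A: 0 + 1(538) = 538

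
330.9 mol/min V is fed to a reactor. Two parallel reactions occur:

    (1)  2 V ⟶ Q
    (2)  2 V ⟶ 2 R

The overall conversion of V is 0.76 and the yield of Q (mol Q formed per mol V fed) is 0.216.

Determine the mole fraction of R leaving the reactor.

0.418

Yield of Q: 1ξ₁ / 330.9 = 0.216 → ξ₁ = 71.47 mol/min.
Conversion of V: 2ξ₁ + 2ξ₂ = 0.76 × 330.9 = 251.5 → ξ₂ = 54.27 mol/min.
Outlet amounts (n = n₀ + Σ ν·ξ):
  V: 330.9 − 2(71.47) − 2(54.27) = 79.42
  Q: 0 + 1(71.47) = 71.47
  R: 0 + 2(54.27) = 108.5
Total out = 259.4 mol/min; y_R = 108.5 / 259.4 = 0.4184.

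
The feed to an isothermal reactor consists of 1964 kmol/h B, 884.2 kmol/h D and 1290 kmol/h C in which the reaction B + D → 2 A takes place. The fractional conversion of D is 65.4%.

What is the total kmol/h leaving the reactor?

D reacted = 0.654 × 884.2 = 578.3 kmol/h; ν_D = −1, so ξ = 578.3/1 = 578.3 kmol/h.
Outlet amounts (n = n₀ + ν ξ):
  B: 1964 − 1(578.3) = 1386
  D: 884.2 − 1(578.3) = 305.9
  A: 0 + 2(578.3) = 1157
  C: 1290 (inert)
Total out = 1386 + 305.9 + 1157 + 1290 = 4138 kmol/h.

4140 kmol/h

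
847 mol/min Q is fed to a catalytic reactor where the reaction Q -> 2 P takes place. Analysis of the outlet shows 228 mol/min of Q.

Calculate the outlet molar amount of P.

For Q: n = n₀ − 1ξ → 228 = 847 − 1ξ, giving ξ = 619 mol/min.
Outlet amounts (n = n₀ + ν ξ):
  Q: 847 − 1(619) = 228
  P: 0 + 2(619) = 1238

1240 mol/min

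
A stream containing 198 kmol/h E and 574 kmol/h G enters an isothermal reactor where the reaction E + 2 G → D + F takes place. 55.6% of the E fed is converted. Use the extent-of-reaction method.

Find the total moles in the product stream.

E reacted = 0.556 × 198 = 110.1 kmol/h; ν_E = −1, so ξ = 110.1/1 = 110.1 kmol/h.
Outlet amounts (n = n₀ + ν ξ):
  E: 198 − 1(110.1) = 87.91
  G: 574 − 2(110.1) = 353.8
  D: 0 + 1(110.1) = 110.1
  F: 0 + 1(110.1) = 110.1
Total out = 87.91 + 353.8 + 110.1 + 110.1 = 661.9 kmol/h.

662 kmol/h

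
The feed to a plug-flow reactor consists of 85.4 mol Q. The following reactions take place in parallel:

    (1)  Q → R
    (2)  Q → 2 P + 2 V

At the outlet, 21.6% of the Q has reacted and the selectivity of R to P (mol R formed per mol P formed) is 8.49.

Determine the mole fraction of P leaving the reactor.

0.0232

Conversion of Q: Q consumed = 0.216 × 85.4 = 18.45 mol = 1ξ₁ + 1ξ₂.
Selectivity: 1ξ₁ / (2ξ₂) = 8.49 → ξ₁ = 16.98 ξ₂.
Substitute: (1·16.98 + 1) ξ₂ = 18.45 → ξ₂ = 1.026 mol, ξ₁ = 17.42 mol.
Outlet amounts (n = n₀ + Σ ν·ξ):
  Q: 85.4 − 1(17.42) − 1(1.026) = 66.95
  R: 0 + 1(17.42) = 17.42
  P: 0 + 2(1.026) = 2.052
  V: 0 + 2(1.026) = 2.052
Total out = 88.48 mol; y_P = 2.052 / 88.48 = 0.02319.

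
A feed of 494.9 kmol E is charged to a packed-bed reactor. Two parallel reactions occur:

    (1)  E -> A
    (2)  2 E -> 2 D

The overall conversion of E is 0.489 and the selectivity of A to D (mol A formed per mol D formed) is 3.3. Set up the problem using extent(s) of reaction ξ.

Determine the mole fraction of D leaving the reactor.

0.114

Conversion of E: E consumed = 0.489 × 494.9 = 242 kmol = 1ξ₁ + 2ξ₂.
Selectivity: 1ξ₁ / (2ξ₂) = 3.3 → ξ₁ = 6.6 ξ₂.
Substitute: (1·6.6 + 2) ξ₂ = 242 → ξ₂ = 28.14 kmol, ξ₁ = 185.7 kmol.
Outlet amounts (n = n₀ + Σ ν·ξ):
  E: 494.9 − 1(185.7) − 2(28.14) = 252.9
  A: 0 + 1(185.7) = 185.7
  D: 0 + 2(28.14) = 56.28
Total out = 494.9 kmol; y_D = 56.28 / 494.9 = 0.1137.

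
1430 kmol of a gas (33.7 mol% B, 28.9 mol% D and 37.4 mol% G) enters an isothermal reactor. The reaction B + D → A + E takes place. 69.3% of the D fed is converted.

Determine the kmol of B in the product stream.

196 kmol

D reacted = 0.693 × 413.3 = 286.4 kmol; ν_D = −1, so ξ = 286.4/1 = 286.4 kmol.
Outlet amounts (n = n₀ + ν ξ):
  B: 481.9 − 1(286.4) = 195.5
  D: 413.3 − 1(286.4) = 126.9
  A: 0 + 1(286.4) = 286.4
  E: 0 + 1(286.4) = 286.4
  G: 534.8 (inert)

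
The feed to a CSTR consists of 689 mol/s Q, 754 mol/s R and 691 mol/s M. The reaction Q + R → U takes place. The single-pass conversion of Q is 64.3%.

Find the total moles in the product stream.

1690 mol/s

Q reacted = 0.643 × 689 = 443 mol/s; ν_Q = −1, so ξ = 443/1 = 443 mol/s.
Outlet amounts (n = n₀ + ν ξ):
  Q: 689 − 1(443) = 246
  R: 754 − 1(443) = 311
  U: 0 + 1(443) = 443
  M: 691 (inert)
Total out = 246 + 311 + 443 + 691 = 1691 mol/s.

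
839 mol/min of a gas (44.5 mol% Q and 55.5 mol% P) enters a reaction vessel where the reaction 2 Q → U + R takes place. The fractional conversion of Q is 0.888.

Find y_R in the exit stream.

Q reacted = 0.888 × 373.4 = 331.5 mol/min; ν_Q = −2, so ξ = 331.5/2 = 165.8 mol/min.
Outlet amounts (n = n₀ + ν ξ):
  Q: 373.4 − 2(165.8) = 41.82
  U: 0 + 1(165.8) = 165.8
  R: 0 + 1(165.8) = 165.8
  P: 465.6 (inert)
Total out = 839 mol/min; y_R = 165.8 / 839 = 0.1976.

0.198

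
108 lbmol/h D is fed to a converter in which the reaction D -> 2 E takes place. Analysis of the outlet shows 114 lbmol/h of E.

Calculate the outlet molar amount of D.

51 lbmol/h

For E: n = n₀ + 2ξ → 114 = 0 + 2ξ, giving ξ = 57 lbmol/h.
Outlet amounts (n = n₀ + ν ξ):
  D: 108 − 1(57) = 51
  E: 0 + 2(57) = 114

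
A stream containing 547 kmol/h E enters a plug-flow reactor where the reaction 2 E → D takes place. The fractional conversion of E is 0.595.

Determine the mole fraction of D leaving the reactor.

0.423

E reacted = 0.595 × 547 = 325.5 kmol/h; ν_E = −2, so ξ = 325.5/2 = 162.7 kmol/h.
Outlet amounts (n = n₀ + ν ξ):
  E: 547 − 2(162.7) = 221.5
  D: 0 + 1(162.7) = 162.7
Total out = 384.3 kmol/h; y_D = 162.7 / 384.3 = 0.4235.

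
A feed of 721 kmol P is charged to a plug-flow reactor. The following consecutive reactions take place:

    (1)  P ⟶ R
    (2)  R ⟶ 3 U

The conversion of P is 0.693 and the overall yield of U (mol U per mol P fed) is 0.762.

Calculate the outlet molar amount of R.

Conversion of P: P consumed = 1ξ₁ = 0.693 × 721 → ξ₁ = 499.7 kmol.
Yield of U: 3ξ₂ / 721 = 0.762 → ξ₂ = 183.1 kmol.
Outlet amounts (n = n₀ + Σ ν·ξ):
  P: 721 − 1(499.7) = 221.3
  R: 0 + 1(499.7) − 1(183.1) = 316.5
  U: 0 + 3(183.1) = 549.4

317 kmol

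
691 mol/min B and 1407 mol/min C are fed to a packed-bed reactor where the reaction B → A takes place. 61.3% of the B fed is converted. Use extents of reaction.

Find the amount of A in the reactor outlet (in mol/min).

B reacted = 0.613 × 691 = 423.6 mol/min; ν_B = −1, so ξ = 423.6/1 = 423.6 mol/min.
Outlet amounts (n = n₀ + ν ξ):
  B: 691 − 1(423.6) = 267.4
  A: 0 + 1(423.6) = 423.6
  C: 1407 (inert)

424 mol/min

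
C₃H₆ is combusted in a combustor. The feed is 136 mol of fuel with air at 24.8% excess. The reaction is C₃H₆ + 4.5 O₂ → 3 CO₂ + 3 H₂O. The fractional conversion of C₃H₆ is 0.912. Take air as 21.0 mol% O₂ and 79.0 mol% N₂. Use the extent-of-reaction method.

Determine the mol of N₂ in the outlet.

2870 mol

Stoichiometric O₂ = 4.5 × 136 = 612 mol; O₂ fed = 612 × 1.248 = 763.8 mol.
N₂ fed = 763.8 × 79/21 = 2873 mol.
Fuel reacted = 0.912 × 136 → ξ = 124 mol.
Outlet (n = n₀ + ν ξ):
  C₃H₆: 136 − 1(124) = 11.97
  O₂: 763.8 − 4.5(124) = 205.6
  N₂: 2873 (inert)
  CO₂: 0 + 3(124) = 372.1
  H₂O: 0 + 3(124) = 372.1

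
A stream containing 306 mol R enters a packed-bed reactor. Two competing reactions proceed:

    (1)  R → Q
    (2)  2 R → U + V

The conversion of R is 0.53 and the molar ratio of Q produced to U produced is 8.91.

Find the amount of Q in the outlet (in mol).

132 mol

Conversion of R: R consumed = 0.53 × 306 = 162.2 mol = 1ξ₁ + 2ξ₂.
Selectivity: 1ξ₁ / (1ξ₂) = 8.91 → ξ₁ = 8.91 ξ₂.
Substitute: (1·8.91 + 2) ξ₂ = 162.2 → ξ₂ = 14.87 mol, ξ₁ = 132.4 mol.
Outlet amounts (n = n₀ + Σ ν·ξ):
  R: 306 − 1(132.4) − 2(14.87) = 143.8
  Q: 0 + 1(132.4) = 132.4
  U: 0 + 1(14.87) = 14.87
  V: 0 + 1(14.87) = 14.87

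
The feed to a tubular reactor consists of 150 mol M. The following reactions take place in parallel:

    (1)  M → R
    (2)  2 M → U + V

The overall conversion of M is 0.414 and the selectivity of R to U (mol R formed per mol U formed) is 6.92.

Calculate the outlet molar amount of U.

Conversion of M: M consumed = 0.414 × 150 = 62.1 mol = 1ξ₁ + 2ξ₂.
Selectivity: 1ξ₁ / (1ξ₂) = 6.92 → ξ₁ = 6.92 ξ₂.
Substitute: (1·6.92 + 2) ξ₂ = 62.1 → ξ₂ = 6.962 mol, ξ₁ = 48.18 mol.
Outlet amounts (n = n₀ + Σ ν·ξ):
  M: 150 − 1(48.18) − 2(6.962) = 87.9
  R: 0 + 1(48.18) = 48.18
  U: 0 + 1(6.962) = 6.962
  V: 0 + 1(6.962) = 6.962

6.96 mol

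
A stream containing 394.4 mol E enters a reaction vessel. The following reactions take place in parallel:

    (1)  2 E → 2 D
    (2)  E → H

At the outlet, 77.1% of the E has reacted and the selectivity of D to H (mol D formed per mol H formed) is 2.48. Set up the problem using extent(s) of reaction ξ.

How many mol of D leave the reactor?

Conversion of E: E consumed = 0.771 × 394.4 = 304.1 mol = 2ξ₁ + 1ξ₂.
Selectivity: 2ξ₁ / (1ξ₂) = 2.48 → ξ₁ = 1.24 ξ₂.
Substitute: (2·1.24 + 1) ξ₂ = 304.1 → ξ₂ = 87.38 mol, ξ₁ = 108.4 mol.
Outlet amounts (n = n₀ + Σ ν·ξ):
  E: 394.4 − 2(108.4) − 1(87.38) = 90.32
  D: 0 + 2(108.4) = 216.7
  H: 0 + 1(87.38) = 87.38

217 mol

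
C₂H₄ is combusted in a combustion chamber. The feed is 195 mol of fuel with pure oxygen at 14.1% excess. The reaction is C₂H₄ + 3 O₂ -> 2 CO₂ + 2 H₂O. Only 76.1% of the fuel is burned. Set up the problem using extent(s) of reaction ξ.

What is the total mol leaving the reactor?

Stoichiometric O₂ = 3 × 195 = 585 mol; O₂ fed = 585 × 1.141 = 667.5 mol.
Fuel reacted = 0.761 × 195 → ξ = 148.4 mol.
Outlet (n = n₀ + ν ξ):
  C₂H₄: 195 − 1(148.4) = 46.6
  O₂: 667.5 − 3(148.4) = 222.3
  CO₂: 0 + 2(148.4) = 296.8
  H₂O: 0 + 2(148.4) = 296.8
Total out = 46.6 + 222.3 + 296.8 + 296.8 = 862.5 mol.

862 mol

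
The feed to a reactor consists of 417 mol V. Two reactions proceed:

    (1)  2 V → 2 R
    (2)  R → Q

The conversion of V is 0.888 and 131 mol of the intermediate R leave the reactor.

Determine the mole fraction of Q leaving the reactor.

Conversion of V: V consumed = 2ξ₁ = 0.888 × 417 → ξ₁ = 185.1 mol.
R balance: n_R = 0 + 2ξ₁ − 1ξ₂ = 131 → ξ₂ = (2·185.1 − 131)/1 = 239.3 mol.
Outlet amounts (n = n₀ + Σ ν·ξ):
  V: 417 − 2(185.1) = 46.7
  R: 0 + 2(185.1) − 1(239.3) = 131
  Q: 0 + 1(239.3) = 239.3
Total out = 417 mol; y_Q = 239.3 / 417 = 0.5739.

0.574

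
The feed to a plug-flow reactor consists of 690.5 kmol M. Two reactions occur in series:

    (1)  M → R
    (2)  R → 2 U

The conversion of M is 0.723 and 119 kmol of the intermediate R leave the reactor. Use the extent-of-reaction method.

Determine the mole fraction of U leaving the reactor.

Conversion of M: M consumed = 1ξ₁ = 0.723 × 690.5 → ξ₁ = 499.2 kmol.
R balance: n_R = 0 + 1ξ₁ − 1ξ₂ = 119 → ξ₂ = (1·499.2 − 119)/1 = 380.2 kmol.
Outlet amounts (n = n₀ + Σ ν·ξ):
  M: 690.5 − 1(499.2) = 191.3
  R: 0 + 1(499.2) − 1(380.2) = 119
  U: 0 + 2(380.2) = 760.5
Total out = 1071 kmol; y_U = 760.5 / 1071 = 0.7102.

0.71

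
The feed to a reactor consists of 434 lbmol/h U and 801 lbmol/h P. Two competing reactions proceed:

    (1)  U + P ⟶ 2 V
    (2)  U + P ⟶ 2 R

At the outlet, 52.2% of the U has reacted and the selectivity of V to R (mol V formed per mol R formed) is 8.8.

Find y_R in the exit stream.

0.0374

Conversion of U: U consumed = 0.522 × 434 = 226.5 lbmol/h = 1ξ₁ + 1ξ₂.
Selectivity: 2ξ₁ / (2ξ₂) = 8.8 → ξ₁ = 8.8 ξ₂.
Substitute: (1·8.8 + 1) ξ₂ = 226.5 → ξ₂ = 23.12 lbmol/h, ξ₁ = 203.4 lbmol/h.
Outlet amounts (n = n₀ + Σ ν·ξ):
  U: 434 − 1(203.4) − 1(23.12) = 207.5
  P: 801 − 1(203.4) − 1(23.12) = 574.5
  V: 0 + 2(203.4) = 406.9
  R: 0 + 2(23.12) = 46.23
Total out = 1235 lbmol/h; y_R = 46.23 / 1235 = 0.03744.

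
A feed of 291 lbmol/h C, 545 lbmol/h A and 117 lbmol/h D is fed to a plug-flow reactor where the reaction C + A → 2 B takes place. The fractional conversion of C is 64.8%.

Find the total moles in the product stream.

953 lbmol/h

C reacted = 0.648 × 291 = 188.6 lbmol/h; ν_C = −1, so ξ = 188.6/1 = 188.6 lbmol/h.
Outlet amounts (n = n₀ + ν ξ):
  C: 291 − 1(188.6) = 102.4
  A: 545 − 1(188.6) = 356.4
  B: 0 + 2(188.6) = 377.1
  D: 117 (inert)
Total out = 102.4 + 356.4 + 377.1 + 117 = 953 lbmol/h.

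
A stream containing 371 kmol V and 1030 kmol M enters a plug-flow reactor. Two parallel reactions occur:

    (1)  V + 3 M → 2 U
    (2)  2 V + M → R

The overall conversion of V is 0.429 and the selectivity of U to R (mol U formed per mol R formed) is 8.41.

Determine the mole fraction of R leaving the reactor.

0.0226

Conversion of V: V consumed = 0.429 × 371 = 159.2 kmol = 1ξ₁ + 2ξ₂.
Selectivity: 2ξ₁ / (1ξ₂) = 8.41 → ξ₁ = 4.205 ξ₂.
Substitute: (1·4.205 + 2) ξ₂ = 159.2 → ξ₂ = 25.65 kmol, ξ₁ = 107.9 kmol.
Outlet amounts (n = n₀ + Σ ν·ξ):
  V: 371 − 1(107.9) − 2(25.65) = 211.8
  M: 1030 − 3(107.9) − 1(25.65) = 680.8
  U: 0 + 2(107.9) = 215.7
  R: 0 + 1(25.65) = 25.65
Total out = 1134 kmol; y_R = 25.65 / 1134 = 0.02262.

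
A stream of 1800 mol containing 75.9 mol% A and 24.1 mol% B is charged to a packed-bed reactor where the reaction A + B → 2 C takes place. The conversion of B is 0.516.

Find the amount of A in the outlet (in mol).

B reacted = 0.516 × 433.8 = 223.8 mol; ν_B = −1, so ξ = 223.8/1 = 223.8 mol.
Outlet amounts (n = n₀ + ν ξ):
  A: 1366 − 1(223.8) = 1142
  B: 433.8 − 1(223.8) = 210
  C: 0 + 2(223.8) = 447.7

1140 mol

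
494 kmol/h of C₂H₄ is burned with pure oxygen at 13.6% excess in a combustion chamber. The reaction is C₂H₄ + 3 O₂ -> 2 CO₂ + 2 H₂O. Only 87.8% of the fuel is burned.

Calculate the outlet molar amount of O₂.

Stoichiometric O₂ = 3 × 494 = 1482 kmol/h; O₂ fed = 1482 × 1.136 = 1684 kmol/h.
Fuel reacted = 0.878 × 494 → ξ = 433.7 kmol/h.
Outlet (n = n₀ + ν ξ):
  C₂H₄: 494 − 1(433.7) = 60.27
  O₂: 1684 − 3(433.7) = 382.4
  CO₂: 0 + 2(433.7) = 867.5
  H₂O: 0 + 2(433.7) = 867.5

382 kmol/h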